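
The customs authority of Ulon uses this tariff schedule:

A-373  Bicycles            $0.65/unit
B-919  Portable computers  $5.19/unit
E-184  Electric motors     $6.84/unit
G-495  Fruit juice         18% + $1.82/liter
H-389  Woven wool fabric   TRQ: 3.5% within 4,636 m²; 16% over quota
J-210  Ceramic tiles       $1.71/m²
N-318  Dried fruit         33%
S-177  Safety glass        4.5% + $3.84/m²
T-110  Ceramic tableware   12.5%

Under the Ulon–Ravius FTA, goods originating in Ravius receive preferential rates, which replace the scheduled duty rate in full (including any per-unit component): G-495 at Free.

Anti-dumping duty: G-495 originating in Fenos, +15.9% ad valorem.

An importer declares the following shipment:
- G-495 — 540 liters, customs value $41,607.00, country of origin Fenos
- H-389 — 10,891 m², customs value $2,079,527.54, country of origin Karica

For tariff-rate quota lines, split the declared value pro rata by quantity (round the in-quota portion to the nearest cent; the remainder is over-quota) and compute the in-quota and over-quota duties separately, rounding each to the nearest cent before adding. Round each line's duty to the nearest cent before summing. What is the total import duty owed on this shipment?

$237,162.24

Line 1 (G-495, Fenos, 540 liters, $41,607.00):
Base rate for G-495 is 18% + $1.82/liter.
G-495 has an FTA preferential rate, but origin Fenos is not Ravius; base rate stands.
Additional duty on G-495 from Fenos: +15.9%. Applied ad valorem rate: 18% + 15.9% = 33.9%.
Duty = $41,607.00 × 33.9% + 540 × $1.82 = $15,087.57.
Line 2 (H-389, Karica, 10,891 m², $2,079,527.54):
Code H-389 is under a tariff-rate quota (threshold 4,636 m²). In-quota: 4,636 m² at 3.5%; over-quota: 6,255 m² at 16%.
Pro-rata value split: in-quota = $2,079,527.54 × 4,636/10,891 = $885,197.84; over-quota = $2,079,527.54 − $885,197.84 = $1,194,329.70.
In-quota duty = $885,197.84 × 3.5% = $30,981.92. Over-quota duty = $1,194,329.70 × 16% = $191,092.75.
Line duty = $30,981.92 + $191,092.75 = $222,074.67.
Total = $15,087.57 + $222,074.67 = $237,162.24.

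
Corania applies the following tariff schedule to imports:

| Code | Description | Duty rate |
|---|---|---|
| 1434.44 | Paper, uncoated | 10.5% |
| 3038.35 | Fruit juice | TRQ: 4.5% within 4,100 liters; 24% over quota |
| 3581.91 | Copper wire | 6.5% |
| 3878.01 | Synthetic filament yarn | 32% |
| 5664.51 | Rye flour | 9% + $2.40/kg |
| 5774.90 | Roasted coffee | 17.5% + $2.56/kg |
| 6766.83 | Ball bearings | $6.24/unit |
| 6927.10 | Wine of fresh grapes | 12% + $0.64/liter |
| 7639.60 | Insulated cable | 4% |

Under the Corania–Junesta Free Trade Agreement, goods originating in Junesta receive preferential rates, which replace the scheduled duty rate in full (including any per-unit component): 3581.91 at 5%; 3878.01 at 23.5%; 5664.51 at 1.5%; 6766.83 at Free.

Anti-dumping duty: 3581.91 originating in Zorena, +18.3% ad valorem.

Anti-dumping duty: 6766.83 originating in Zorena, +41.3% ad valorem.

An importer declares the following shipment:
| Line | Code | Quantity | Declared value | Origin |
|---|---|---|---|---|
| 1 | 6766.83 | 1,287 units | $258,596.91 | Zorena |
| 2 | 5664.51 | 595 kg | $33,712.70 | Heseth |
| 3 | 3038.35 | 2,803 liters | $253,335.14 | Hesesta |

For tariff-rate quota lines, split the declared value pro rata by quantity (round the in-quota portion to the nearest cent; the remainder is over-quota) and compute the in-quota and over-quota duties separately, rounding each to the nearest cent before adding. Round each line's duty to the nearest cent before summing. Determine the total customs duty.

Line 1 (6766.83, Zorena, 1,287 units, $258,596.91):
Base rate for 6766.83 is $6.24/unit.
6766.83 has an FTA preferential rate, but origin Zorena is not Junesta; base rate stands.
Additional duty on 6766.83 from Zorena: +41.3% ad valorem. Applied ad valorem rate = 41.3%.
Duty = $258,596.91 × 41.3% + 1,287 × $6.24 = $114,831.40.
Line 2 (5664.51, Heseth, 595 kg, $33,712.70):
Base rate for 5664.51 is 9% + $2.40/kg.
5664.51 has an FTA preferential rate, but origin Heseth is not Junesta; base rate stands.
Duty = $33,712.70 × 9% + 595 × $2.40 = $4,462.14.
Line 3 (3038.35, Hesesta, 2,803 liters, $253,335.14):
Code 3038.35 is under a tariff-rate quota (threshold 4,100 liters). Quantity 2,803 liters is within the quota, so the in-quota rate 4.5% applies to the full value.
Duty = $253,335.14 × 4.5% = $11,400.08.
Total = $114,831.40 + $4,462.14 + $11,400.08 = $130,693.62.

$130,693.62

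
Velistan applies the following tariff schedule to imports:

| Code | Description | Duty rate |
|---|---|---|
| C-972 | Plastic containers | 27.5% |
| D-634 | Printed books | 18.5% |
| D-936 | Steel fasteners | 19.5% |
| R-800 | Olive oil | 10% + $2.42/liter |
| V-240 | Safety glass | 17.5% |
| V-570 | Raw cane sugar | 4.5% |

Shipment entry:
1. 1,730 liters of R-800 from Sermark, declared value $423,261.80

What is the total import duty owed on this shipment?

Line 1 (R-800, Sermark, 1,730 liters, $423,261.80):
Base rate for R-800 is 10% + $2.42/liter.
Duty = $423,261.80 × 10% + 1,730 × $2.42 = $46,512.78.

$46,512.78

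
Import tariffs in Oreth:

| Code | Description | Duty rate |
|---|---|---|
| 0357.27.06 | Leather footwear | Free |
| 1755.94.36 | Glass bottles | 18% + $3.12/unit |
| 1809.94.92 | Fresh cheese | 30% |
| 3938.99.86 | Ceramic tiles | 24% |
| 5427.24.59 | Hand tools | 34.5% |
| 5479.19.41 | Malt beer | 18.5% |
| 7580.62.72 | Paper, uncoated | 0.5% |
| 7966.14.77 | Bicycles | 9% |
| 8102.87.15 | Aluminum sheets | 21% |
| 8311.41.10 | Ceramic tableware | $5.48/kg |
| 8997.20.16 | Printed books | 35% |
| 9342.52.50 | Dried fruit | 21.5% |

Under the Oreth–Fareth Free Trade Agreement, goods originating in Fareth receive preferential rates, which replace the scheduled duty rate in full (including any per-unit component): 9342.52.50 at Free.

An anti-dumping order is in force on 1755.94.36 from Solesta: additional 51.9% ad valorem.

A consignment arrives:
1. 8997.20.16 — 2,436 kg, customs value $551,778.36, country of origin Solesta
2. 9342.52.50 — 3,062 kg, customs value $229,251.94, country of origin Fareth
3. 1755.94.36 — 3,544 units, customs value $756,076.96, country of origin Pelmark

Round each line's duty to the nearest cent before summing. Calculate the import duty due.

$340,273.56

Line 1 (8997.20.16, Solesta, 2,436 kg, $551,778.36):
Base rate for 8997.20.16 is 35%.
Duty = $551,778.36 × 35% = $193,122.43.
Line 2 (9342.52.50, Fareth, 3,062 kg, $229,251.94):
Base rate for 9342.52.50 is 21.5%.
Origin Fareth qualifies under the Oreth–Fareth agreement and 9342.52.50 is covered: preferential rate Free applies instead.
Duty = $229,251.94 × 0% = $0.00.
Line 3 (1755.94.36, Pelmark, 3,544 units, $756,076.96):
Base rate for 1755.94.36 is 18% + $3.12/unit.
The additional-duty order on 1755.94.36 targets Solesta, not Pelmark; it does not apply.
Duty = $756,076.96 × 18% + 3,544 × $3.12 = $147,151.13.
Total = $193,122.43 + $0.00 + $147,151.13 = $340,273.56.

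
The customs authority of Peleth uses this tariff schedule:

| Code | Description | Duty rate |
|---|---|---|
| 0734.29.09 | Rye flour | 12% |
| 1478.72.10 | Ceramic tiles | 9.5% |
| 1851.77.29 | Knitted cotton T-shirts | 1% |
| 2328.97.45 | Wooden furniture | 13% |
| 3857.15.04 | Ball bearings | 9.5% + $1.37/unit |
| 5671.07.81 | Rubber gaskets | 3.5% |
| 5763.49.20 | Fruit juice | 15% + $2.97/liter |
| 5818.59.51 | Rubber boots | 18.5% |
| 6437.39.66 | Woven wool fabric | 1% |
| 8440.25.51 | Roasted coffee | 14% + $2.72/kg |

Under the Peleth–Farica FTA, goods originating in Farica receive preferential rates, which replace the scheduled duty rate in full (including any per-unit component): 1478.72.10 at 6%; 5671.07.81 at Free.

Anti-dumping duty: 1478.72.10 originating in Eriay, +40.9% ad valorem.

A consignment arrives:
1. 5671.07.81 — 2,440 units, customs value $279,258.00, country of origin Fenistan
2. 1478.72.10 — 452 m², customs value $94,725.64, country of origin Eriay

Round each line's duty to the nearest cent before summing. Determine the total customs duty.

Line 1 (5671.07.81, Fenistan, 2,440 units, $279,258.00):
Base rate for 5671.07.81 is 3.5%.
5671.07.81 has an FTA preferential rate, but origin Fenistan is not Farica; base rate stands.
Duty = $279,258.00 × 3.5% = $9,774.03.
Line 2 (1478.72.10, Eriay, 452 m², $94,725.64):
Base rate for 1478.72.10 is 9.5%.
1478.72.10 has an FTA preferential rate, but origin Eriay is not Farica; base rate stands.
Additional duty on 1478.72.10 from Eriay: +40.9%. Applied ad valorem rate: 9.5% + 40.9% = 50.4%.
Duty = $94,725.64 × 50.4% = $47,741.72.
Total = $9,774.03 + $47,741.72 = $57,515.75.

$57,515.75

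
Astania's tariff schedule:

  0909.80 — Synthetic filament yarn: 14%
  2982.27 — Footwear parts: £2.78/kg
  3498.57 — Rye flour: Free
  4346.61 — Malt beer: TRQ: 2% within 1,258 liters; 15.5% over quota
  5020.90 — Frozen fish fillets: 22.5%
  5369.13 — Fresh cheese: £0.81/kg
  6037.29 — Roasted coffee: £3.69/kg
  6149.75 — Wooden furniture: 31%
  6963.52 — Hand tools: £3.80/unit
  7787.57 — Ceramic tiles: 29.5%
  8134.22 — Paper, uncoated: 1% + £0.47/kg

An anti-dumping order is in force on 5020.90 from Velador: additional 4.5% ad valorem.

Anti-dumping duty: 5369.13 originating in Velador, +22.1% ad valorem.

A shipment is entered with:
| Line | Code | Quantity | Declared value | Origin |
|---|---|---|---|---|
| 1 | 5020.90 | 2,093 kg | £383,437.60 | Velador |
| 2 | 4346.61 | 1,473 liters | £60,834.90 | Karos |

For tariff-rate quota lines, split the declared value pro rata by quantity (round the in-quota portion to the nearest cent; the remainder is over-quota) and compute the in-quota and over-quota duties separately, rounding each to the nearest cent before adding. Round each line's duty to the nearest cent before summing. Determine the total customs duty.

£105,943.58

Line 1 (5020.90, Velador, 2,093 kg, £383,437.60):
Base rate for 5020.90 is 22.5%.
Additional duty on 5020.90 from Velador: +4.5%. Applied ad valorem rate: 22.5% + 4.5% = 27%.
Duty = £383,437.60 × 27% = £103,528.15.
Line 2 (4346.61, Karos, 1,473 liters, £60,834.90):
Code 4346.61 is under a tariff-rate quota (threshold 1,258 liters). In-quota: 1,258 liters at 2%; over-quota: 215 liters at 15.5%.
Pro-rata value split: in-quota = £60,834.90 × 1,258/1,473 = £51,955.40; over-quota = £60,834.90 − £51,955.40 = £8,879.50.
In-quota duty = £51,955.40 × 2% = £1,039.11. Over-quota duty = £8,879.50 × 15.5% = £1,376.32.
Line duty = £1,039.11 + £1,376.32 = £2,415.43.
Total = £103,528.15 + £2,415.43 = £105,943.58.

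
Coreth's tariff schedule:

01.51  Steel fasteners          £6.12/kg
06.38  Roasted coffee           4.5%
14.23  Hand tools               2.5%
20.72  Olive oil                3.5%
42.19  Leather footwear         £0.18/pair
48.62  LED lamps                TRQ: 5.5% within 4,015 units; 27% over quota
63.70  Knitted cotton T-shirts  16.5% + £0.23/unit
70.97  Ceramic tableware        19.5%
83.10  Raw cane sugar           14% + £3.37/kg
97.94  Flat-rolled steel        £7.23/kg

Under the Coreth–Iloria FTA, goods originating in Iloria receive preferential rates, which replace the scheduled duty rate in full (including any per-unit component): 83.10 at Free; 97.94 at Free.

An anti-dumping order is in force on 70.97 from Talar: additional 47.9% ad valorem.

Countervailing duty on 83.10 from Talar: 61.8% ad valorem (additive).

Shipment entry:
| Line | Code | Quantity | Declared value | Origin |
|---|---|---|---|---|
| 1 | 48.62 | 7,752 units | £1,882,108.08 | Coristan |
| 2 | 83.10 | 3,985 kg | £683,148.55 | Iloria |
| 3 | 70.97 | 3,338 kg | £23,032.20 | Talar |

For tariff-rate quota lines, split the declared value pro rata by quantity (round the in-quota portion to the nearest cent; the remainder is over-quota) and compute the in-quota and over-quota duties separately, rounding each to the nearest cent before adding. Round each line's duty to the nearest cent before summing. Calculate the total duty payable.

Line 1 (48.62, Coristan, 7,752 units, £1,882,108.08):
Code 48.62 is under a tariff-rate quota (threshold 4,015 units). In-quota: 4,015 units at 5.5%; over-quota: 3,737 units at 27%.
Pro-rata value split: in-quota = £1,882,108.08 × 4,015/7,752 = £974,801.85; over-quota = £1,882,108.08 − £974,801.85 = £907,306.23.
In-quota duty = £974,801.85 × 5.5% = £53,614.10. Over-quota duty = £907,306.23 × 27% = £244,972.68.
Line duty = £53,614.10 + £244,972.68 = £298,586.78.
Line 2 (83.10, Iloria, 3,985 kg, £683,148.55):
Base rate for 83.10 is 14% + £3.37/kg.
Origin Iloria qualifies under the Coreth–Iloria agreement and 83.10 is covered: preferential rate Free applies instead.
The additional-duty order on 83.10 targets Talar, not Iloria; it does not apply.
Duty = £683,148.55 × 0% = £0.00.
Line 3 (70.97, Talar, 3,338 kg, £23,032.20):
Base rate for 70.97 is 19.5%.
Additional duty on 70.97 from Talar: +47.9%. Applied ad valorem rate: 19.5% + 47.9% = 67.4%.
Duty = £23,032.20 × 67.4% = £15,523.70.
Total = £298,586.78 + £0.00 + £15,523.70 = £314,110.48.

£314,110.48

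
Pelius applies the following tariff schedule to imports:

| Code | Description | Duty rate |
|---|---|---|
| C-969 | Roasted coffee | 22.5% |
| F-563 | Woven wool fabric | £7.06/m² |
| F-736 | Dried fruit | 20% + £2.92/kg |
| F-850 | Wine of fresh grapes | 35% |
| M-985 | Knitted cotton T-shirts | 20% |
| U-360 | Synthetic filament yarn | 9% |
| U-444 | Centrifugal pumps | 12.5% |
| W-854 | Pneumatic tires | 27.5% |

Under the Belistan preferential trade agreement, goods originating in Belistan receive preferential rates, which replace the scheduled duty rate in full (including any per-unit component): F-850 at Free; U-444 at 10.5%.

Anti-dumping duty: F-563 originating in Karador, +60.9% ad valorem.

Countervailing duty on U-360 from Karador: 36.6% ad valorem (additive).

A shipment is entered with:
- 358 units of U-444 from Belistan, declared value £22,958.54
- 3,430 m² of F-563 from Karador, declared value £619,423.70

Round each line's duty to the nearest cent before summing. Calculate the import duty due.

£403,855.48

Line 1 (U-444, Belistan, 358 units, £22,958.54):
Base rate for U-444 is 12.5%.
Origin Belistan qualifies under the Pelius–Belistan agreement and U-444 is covered: preferential rate 10.5% applies instead.
Duty = £22,958.54 × 10.5% = £2,410.65.
Line 2 (F-563, Karador, 3,430 m², £619,423.70):
Base rate for F-563 is £7.06/m².
Additional duty on F-563 from Karador: +60.9% ad valorem. Applied ad valorem rate = 60.9%.
Duty = £619,423.70 × 60.9% + 3,430 × £7.06 = £401,444.83.
Total = £2,410.65 + £401,444.83 = £403,855.48.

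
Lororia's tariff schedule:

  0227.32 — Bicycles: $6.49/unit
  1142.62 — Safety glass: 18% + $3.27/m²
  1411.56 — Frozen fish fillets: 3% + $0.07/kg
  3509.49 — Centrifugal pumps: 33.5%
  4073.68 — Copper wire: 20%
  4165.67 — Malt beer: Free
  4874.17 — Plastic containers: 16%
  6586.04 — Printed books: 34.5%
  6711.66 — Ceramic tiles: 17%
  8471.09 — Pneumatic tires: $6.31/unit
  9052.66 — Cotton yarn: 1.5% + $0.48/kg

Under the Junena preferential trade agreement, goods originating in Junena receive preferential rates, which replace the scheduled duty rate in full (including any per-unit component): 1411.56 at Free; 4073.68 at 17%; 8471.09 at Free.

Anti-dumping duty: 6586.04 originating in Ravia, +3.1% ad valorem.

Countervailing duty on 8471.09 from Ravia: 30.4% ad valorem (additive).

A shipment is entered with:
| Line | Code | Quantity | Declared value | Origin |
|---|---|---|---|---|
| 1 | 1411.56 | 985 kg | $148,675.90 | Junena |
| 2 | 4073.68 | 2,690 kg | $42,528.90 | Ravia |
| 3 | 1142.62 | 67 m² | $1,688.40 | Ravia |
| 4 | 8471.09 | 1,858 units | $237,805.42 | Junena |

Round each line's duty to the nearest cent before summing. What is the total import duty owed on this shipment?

Line 1 (1411.56, Junena, 985 kg, $148,675.90):
Base rate for 1411.56 is 3% + $0.07/kg.
Origin Junena qualifies under the Lororia–Junena agreement and 1411.56 is covered: preferential rate Free applies instead.
Duty = $148,675.90 × 0% = $0.00.
Line 2 (4073.68, Ravia, 2,690 kg, $42,528.90):
Base rate for 4073.68 is 20%.
4073.68 has an FTA preferential rate, but origin Ravia is not Junena; base rate stands.
Duty = $42,528.90 × 20% = $8,505.78.
Line 3 (1142.62, Ravia, 67 m², $1,688.40):
Base rate for 1142.62 is 18% + $3.27/m².
Duty = $1,688.40 × 18% + 67 × $3.27 = $523.00.
Line 4 (8471.09, Junena, 1,858 units, $237,805.42):
Base rate for 8471.09 is $6.31/unit.
Origin Junena qualifies under the Lororia–Junena agreement and 8471.09 is covered: preferential rate Free applies instead.
The additional-duty order on 8471.09 targets Ravia, not Junena; it does not apply.
Duty = $237,805.42 × 0% = $0.00.
Total = $0.00 + $8,505.78 + $523.00 + $0.00 = $9,028.78.

$9,028.78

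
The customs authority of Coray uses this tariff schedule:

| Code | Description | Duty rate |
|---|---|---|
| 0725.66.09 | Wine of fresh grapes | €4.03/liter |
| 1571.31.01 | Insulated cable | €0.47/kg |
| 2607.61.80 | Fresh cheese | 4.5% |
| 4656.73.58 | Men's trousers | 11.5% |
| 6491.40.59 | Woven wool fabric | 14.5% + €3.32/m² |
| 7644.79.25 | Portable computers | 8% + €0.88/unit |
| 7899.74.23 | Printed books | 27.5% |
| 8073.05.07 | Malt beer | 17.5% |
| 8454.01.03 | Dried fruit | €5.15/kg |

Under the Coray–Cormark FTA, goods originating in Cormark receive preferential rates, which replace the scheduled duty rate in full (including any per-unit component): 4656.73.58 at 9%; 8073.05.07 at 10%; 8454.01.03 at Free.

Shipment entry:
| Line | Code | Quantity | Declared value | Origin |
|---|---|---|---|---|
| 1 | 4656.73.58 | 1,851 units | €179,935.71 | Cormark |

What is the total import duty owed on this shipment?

Line 1 (4656.73.58, Cormark, 1,851 units, €179,935.71):
Base rate for 4656.73.58 is 11.5%.
Origin Cormark qualifies under the Coray–Cormark agreement and 4656.73.58 is covered: preferential rate 9% applies instead.
Duty = €179,935.71 × 9% = €16,194.21.

€16,194.21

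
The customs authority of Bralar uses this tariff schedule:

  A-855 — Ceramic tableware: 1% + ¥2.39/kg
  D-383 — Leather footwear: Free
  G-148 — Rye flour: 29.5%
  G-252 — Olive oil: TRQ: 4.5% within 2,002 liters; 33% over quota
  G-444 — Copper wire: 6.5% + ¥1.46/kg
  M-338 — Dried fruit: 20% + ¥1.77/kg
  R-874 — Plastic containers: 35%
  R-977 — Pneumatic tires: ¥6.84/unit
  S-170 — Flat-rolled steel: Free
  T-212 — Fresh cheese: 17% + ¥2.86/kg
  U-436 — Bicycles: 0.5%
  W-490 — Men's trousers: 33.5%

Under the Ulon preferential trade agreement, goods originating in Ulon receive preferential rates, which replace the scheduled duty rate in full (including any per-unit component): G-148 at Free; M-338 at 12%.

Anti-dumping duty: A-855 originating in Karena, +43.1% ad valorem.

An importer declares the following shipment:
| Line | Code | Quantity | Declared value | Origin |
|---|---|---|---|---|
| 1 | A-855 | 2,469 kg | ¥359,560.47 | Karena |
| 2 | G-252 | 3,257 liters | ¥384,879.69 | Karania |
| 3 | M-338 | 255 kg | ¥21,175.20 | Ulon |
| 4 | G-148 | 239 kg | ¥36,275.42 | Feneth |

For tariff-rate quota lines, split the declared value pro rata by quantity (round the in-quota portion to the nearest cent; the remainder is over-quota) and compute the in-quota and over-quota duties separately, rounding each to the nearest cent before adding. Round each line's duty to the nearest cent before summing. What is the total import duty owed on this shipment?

Line 1 (A-855, Karena, 2,469 kg, ¥359,560.47):
Base rate for A-855 is 1% + ¥2.39/kg.
Additional duty on A-855 from Karena: +43.1%. Applied ad valorem rate: 1% + 43.1% = 44.1%.
Duty = ¥359,560.47 × 44.1% + 2,469 × ¥2.39 = ¥164,467.08.
Line 2 (G-252, Karania, 3,257 liters, ¥384,879.69):
Code G-252 is under a tariff-rate quota (threshold 2,002 liters). In-quota: 2,002 liters at 4.5%; over-quota: 1,255 liters at 33%.
Pro-rata value split: in-quota = ¥384,879.69 × 2,002/3,257 = ¥236,576.34; over-quota = ¥384,879.69 − ¥236,576.34 = ¥148,303.35.
In-quota duty = ¥236,576.34 × 4.5% = ¥10,645.94. Over-quota duty = ¥148,303.35 × 33% = ¥48,940.11.
Line duty = ¥10,645.94 + ¥48,940.11 = ¥59,586.05.
Line 3 (M-338, Ulon, 255 kg, ¥21,175.20):
Base rate for M-338 is 20% + ¥1.77/kg.
Origin Ulon qualifies under the Bralar–Ulon agreement and M-338 is covered: preferential rate 12% applies instead.
Duty = ¥21,175.20 × 12% = ¥2,541.02.
Line 4 (G-148, Feneth, 239 kg, ¥36,275.42):
Base rate for G-148 is 29.5%.
G-148 has an FTA preferential rate, but origin Feneth is not Ulon; base rate stands.
Duty = ¥36,275.42 × 29.5% = ¥10,701.25.
Total = ¥164,467.08 + ¥59,586.05 + ¥2,541.02 + ¥10,701.25 = ¥237,295.40.

¥237,295.40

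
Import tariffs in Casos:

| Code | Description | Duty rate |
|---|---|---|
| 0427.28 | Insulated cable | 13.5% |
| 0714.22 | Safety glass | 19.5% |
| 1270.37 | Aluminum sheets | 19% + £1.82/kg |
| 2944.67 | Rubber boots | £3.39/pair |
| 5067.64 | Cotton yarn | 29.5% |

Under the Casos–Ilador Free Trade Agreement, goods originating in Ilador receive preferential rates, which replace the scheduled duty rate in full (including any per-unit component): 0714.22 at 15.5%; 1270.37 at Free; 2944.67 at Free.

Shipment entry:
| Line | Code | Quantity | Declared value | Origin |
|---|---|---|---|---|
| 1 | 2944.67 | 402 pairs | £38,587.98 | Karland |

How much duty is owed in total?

£1,362.78

Line 1 (2944.67, Karland, 402 pairs, £38,587.98):
Base rate for 2944.67 is £3.39/pair.
2944.67 has an FTA preferential rate, but origin Karland is not Ilador; base rate stands.
Duty = 402 × £3.39 = £1,362.78.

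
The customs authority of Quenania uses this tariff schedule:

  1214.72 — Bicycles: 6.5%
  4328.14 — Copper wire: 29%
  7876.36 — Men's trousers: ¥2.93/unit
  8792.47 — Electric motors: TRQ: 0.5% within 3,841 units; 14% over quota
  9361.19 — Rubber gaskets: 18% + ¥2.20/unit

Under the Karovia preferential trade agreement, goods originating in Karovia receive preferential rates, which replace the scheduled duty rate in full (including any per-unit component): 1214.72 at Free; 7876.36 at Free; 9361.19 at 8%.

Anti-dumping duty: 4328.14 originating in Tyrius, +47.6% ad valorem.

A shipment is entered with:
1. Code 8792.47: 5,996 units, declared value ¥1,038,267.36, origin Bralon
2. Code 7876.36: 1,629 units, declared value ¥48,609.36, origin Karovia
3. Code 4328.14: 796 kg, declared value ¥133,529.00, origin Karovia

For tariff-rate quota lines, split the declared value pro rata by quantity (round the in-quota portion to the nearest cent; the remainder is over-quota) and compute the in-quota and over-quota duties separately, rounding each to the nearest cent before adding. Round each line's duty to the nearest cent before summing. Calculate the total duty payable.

¥94,291.32

Line 1 (8792.47, Bralon, 5,996 units, ¥1,038,267.36):
Code 8792.47 is under a tariff-rate quota (threshold 3,841 units). In-quota: 3,841 units at 0.5%; over-quota: 2,155 units at 14%.
Pro-rata value split: in-quota = ¥1,038,267.36 × 3,841/5,996 = ¥665,107.56; over-quota = ¥1,038,267.36 − ¥665,107.56 = ¥373,159.80.
In-quota duty = ¥665,107.56 × 0.5% = ¥3,325.54. Over-quota duty = ¥373,159.80 × 14% = ¥52,242.37.
Line duty = ¥3,325.54 + ¥52,242.37 = ¥55,567.91.
Line 2 (7876.36, Karovia, 1,629 units, ¥48,609.36):
Base rate for 7876.36 is ¥2.93/unit.
Origin Karovia qualifies under the Quenania–Karovia agreement and 7876.36 is covered: preferential rate Free applies instead.
Duty = ¥48,609.36 × 0% = ¥0.00.
Line 3 (4328.14, Karovia, 796 kg, ¥133,529.00):
Base rate for 4328.14 is 29%.
Origin Karovia is the FTA partner but 4328.14 is not on the preference list; base rate stands.
The additional-duty order on 4328.14 targets Tyrius, not Karovia; it does not apply.
Duty = ¥133,529.00 × 29% = ¥38,723.41.
Total = ¥55,567.91 + ¥0.00 + ¥38,723.41 = ¥94,291.32.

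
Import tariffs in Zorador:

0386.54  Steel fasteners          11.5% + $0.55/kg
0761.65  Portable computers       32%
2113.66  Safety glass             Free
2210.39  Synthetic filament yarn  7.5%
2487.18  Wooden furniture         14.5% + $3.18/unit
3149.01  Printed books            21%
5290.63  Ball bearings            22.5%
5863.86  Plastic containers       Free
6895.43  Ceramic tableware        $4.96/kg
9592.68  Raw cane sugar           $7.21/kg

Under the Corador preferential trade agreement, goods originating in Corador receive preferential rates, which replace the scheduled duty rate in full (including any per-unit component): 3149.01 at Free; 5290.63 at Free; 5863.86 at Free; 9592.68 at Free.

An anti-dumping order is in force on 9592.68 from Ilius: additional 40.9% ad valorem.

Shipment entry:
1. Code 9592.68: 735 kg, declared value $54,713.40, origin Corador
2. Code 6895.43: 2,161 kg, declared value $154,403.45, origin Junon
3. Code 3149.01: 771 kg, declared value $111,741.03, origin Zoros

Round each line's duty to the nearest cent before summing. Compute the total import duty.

Line 1 (9592.68, Corador, 735 kg, $54,713.40):
Base rate for 9592.68 is $7.21/kg.
Origin Corador qualifies under the Zorador–Corador agreement and 9592.68 is covered: preferential rate Free applies instead.
The additional-duty order on 9592.68 targets Ilius, not Corador; it does not apply.
Duty = $54,713.40 × 0% = $0.00.
Line 2 (6895.43, Junon, 2,161 kg, $154,403.45):
Base rate for 6895.43 is $4.96/kg.
Duty = 2,161 × $4.96 = $10,718.56.
Line 3 (3149.01, Zoros, 771 kg, $111,741.03):
Base rate for 3149.01 is 21%.
3149.01 has an FTA preferential rate, but origin Zoros is not Corador; base rate stands.
Duty = $111,741.03 × 21% = $23,465.62.
Total = $0.00 + $10,718.56 + $23,465.62 = $34,184.18.

$34,184.18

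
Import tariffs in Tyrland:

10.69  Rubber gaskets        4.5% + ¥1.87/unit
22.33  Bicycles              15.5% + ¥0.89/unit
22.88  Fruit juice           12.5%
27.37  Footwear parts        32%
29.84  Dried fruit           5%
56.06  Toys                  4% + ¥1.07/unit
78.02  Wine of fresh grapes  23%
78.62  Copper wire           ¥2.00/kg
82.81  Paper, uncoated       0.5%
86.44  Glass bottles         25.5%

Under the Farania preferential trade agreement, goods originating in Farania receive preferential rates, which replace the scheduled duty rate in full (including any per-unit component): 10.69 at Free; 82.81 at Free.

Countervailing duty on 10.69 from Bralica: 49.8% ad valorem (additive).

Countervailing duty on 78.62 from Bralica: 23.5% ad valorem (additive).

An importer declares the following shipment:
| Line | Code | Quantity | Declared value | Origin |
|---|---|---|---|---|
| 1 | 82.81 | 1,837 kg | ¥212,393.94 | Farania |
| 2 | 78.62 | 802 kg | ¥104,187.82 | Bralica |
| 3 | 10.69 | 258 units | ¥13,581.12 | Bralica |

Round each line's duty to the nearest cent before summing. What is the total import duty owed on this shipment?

Line 1 (82.81, Farania, 1,837 kg, ¥212,393.94):
Base rate for 82.81 is 0.5%.
Origin Farania qualifies under the Tyrland–Farania agreement and 82.81 is covered: preferential rate Free applies instead.
Duty = ¥212,393.94 × 0% = ¥0.00.
Line 2 (78.62, Bralica, 802 kg, ¥104,187.82):
Base rate for 78.62 is ¥2.00/kg.
Additional duty on 78.62 from Bralica: +23.5% ad valorem. Applied ad valorem rate = 23.5%.
Duty = ¥104,187.82 × 23.5% + 802 × ¥2.00 = ¥26,088.14.
Line 3 (10.69, Bralica, 258 units, ¥13,581.12):
Base rate for 10.69 is 4.5% + ¥1.87/unit.
10.69 has an FTA preferential rate, but origin Bralica is not Farania; base rate stands.
Additional duty on 10.69 from Bralica: +49.8%. Applied ad valorem rate: 4.5% + 49.8% = 54.3%.
Duty = ¥13,581.12 × 54.3% + 258 × ¥1.87 = ¥7,857.01.
Total = ¥0.00 + ¥26,088.14 + ¥7,857.01 = ¥33,945.15.

¥33,945.15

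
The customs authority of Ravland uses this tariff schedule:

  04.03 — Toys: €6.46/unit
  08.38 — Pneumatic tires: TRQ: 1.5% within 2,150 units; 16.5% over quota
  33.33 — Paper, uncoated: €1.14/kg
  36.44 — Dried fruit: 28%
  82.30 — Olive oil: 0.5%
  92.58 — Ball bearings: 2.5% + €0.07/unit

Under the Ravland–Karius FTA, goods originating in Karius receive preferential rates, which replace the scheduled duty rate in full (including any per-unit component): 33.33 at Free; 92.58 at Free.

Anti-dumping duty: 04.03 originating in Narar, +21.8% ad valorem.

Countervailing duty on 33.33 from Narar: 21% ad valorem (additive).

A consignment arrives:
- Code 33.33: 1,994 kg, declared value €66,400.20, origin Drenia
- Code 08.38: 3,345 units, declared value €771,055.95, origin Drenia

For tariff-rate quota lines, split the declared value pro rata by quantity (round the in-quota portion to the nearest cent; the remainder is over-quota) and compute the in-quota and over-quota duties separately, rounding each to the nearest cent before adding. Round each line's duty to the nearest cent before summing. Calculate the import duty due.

Line 1 (33.33, Drenia, 1,994 kg, €66,400.20):
Base rate for 33.33 is €1.14/kg.
33.33 has an FTA preferential rate, but origin Drenia is not Karius; base rate stands.
The additional-duty order on 33.33 targets Narar, not Drenia; it does not apply.
Duty = 1,994 × €1.14 = €2,273.16.
Line 2 (08.38, Drenia, 3,345 units, €771,055.95):
Code 08.38 is under a tariff-rate quota (threshold 2,150 units). In-quota: 2,150 units at 1.5%; over-quota: 1,195 units at 16.5%.
Pro-rata value split: in-quota = €771,055.95 × 2,150/3,345 = €495,596.50; over-quota = €771,055.95 − €495,596.50 = €275,459.45.
In-quota duty = €495,596.50 × 1.5% = €7,433.95. Over-quota duty = €275,459.45 × 16.5% = €45,450.81.
Line duty = €7,433.95 + €45,450.81 = €52,884.76.
Total = €2,273.16 + €52,884.76 = €55,157.92.

€55,157.92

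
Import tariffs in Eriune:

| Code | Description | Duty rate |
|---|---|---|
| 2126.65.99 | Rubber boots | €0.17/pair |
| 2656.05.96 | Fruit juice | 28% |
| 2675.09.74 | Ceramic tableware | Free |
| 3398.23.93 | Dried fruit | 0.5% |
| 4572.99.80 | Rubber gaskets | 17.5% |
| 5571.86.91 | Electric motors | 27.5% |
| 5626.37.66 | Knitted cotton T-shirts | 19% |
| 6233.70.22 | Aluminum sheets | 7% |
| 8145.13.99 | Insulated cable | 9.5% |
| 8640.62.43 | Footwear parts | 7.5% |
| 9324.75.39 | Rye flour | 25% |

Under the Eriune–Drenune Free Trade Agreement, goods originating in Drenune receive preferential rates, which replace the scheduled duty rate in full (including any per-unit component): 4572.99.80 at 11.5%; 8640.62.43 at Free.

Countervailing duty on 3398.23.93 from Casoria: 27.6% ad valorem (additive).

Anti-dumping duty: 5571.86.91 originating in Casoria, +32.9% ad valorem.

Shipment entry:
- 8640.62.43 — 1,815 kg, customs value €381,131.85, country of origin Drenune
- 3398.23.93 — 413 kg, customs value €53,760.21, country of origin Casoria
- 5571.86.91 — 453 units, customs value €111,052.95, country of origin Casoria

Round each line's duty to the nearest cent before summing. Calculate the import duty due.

€82,182.60

Line 1 (8640.62.43, Drenune, 1,815 kg, €381,131.85):
Base rate for 8640.62.43 is 7.5%.
Origin Drenune qualifies under the Eriune–Drenune agreement and 8640.62.43 is covered: preferential rate Free applies instead.
Duty = €381,131.85 × 0% = €0.00.
Line 2 (3398.23.93, Casoria, 413 kg, €53,760.21):
Base rate for 3398.23.93 is 0.5%.
Additional duty on 3398.23.93 from Casoria: +27.6%. Applied ad valorem rate: 0.5% + 27.6% = 28.1%.
Duty = €53,760.21 × 28.1% = €15,106.62.
Line 3 (5571.86.91, Casoria, 453 units, €111,052.95):
Base rate for 5571.86.91 is 27.5%.
Additional duty on 5571.86.91 from Casoria: +32.9%. Applied ad valorem rate: 27.5% + 32.9% = 60.4%.
Duty = €111,052.95 × 60.4% = €67,075.98.
Total = €0.00 + €15,106.62 + €67,075.98 = €82,182.60.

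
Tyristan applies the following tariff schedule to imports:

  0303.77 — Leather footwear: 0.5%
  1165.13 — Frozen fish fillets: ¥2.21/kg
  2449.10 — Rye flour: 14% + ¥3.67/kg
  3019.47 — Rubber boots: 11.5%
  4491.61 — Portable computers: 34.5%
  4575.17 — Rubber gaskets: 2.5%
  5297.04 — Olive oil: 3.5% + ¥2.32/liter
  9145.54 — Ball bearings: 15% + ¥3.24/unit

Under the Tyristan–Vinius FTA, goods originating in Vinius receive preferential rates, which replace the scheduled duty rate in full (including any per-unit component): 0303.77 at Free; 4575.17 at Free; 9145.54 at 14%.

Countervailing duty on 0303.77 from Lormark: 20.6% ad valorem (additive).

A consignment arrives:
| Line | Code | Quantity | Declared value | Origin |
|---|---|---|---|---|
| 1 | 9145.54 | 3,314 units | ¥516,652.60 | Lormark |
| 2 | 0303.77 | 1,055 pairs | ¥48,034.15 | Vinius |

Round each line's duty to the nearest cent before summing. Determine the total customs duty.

¥88,235.25

Line 1 (9145.54, Lormark, 3,314 units, ¥516,652.60):
Base rate for 9145.54 is 15% + ¥3.24/unit.
9145.54 has an FTA preferential rate, but origin Lormark is not Vinius; base rate stands.
Duty = ¥516,652.60 × 15% + 3,314 × ¥3.24 = ¥88,235.25.
Line 2 (0303.77, Vinius, 1,055 pairs, ¥48,034.15):
Base rate for 0303.77 is 0.5%.
Origin Vinius qualifies under the Tyristan–Vinius agreement and 0303.77 is covered: preferential rate Free applies instead.
The additional-duty order on 0303.77 targets Lormark, not Vinius; it does not apply.
Duty = ¥48,034.15 × 0% = ¥0.00.
Total = ¥88,235.25 + ¥0.00 = ¥88,235.25.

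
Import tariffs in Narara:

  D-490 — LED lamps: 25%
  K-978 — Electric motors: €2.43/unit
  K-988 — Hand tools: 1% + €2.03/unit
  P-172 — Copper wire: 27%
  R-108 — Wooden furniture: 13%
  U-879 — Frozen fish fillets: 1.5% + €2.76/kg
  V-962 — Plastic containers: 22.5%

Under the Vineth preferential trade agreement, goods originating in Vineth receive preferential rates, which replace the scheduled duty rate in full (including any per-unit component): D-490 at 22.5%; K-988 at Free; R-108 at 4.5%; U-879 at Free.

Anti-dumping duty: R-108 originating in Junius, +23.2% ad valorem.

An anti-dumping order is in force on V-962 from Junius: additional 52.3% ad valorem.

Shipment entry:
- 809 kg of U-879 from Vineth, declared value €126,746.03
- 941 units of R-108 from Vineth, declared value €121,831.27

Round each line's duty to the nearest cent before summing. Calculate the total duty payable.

€5,482.41

Line 1 (U-879, Vineth, 809 kg, €126,746.03):
Base rate for U-879 is 1.5% + €2.76/kg.
Origin Vineth qualifies under the Narara–Vineth agreement and U-879 is covered: preferential rate Free applies instead.
Duty = €126,746.03 × 0% = €0.00.
Line 2 (R-108, Vineth, 941 units, €121,831.27):
Base rate for R-108 is 13%.
Origin Vineth qualifies under the Narara–Vineth agreement and R-108 is covered: preferential rate 4.5% applies instead.
The additional-duty order on R-108 targets Junius, not Vineth; it does not apply.
Duty = €121,831.27 × 4.5% = €5,482.41.
Total = €0.00 + €5,482.41 = €5,482.41.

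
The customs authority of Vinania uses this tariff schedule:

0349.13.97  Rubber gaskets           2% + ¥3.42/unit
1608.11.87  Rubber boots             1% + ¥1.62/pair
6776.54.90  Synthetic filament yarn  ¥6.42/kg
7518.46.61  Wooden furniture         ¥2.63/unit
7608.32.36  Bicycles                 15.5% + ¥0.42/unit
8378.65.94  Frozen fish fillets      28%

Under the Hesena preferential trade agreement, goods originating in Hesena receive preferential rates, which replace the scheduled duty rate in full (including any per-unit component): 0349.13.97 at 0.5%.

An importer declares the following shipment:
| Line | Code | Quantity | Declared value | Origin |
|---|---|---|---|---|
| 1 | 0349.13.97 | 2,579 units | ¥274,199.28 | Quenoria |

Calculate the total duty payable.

Line 1 (0349.13.97, Quenoria, 2,579 units, ¥274,199.28):
Base rate for 0349.13.97 is 2% + ¥3.42/unit.
0349.13.97 has an FTA preferential rate, but origin Quenoria is not Hesena; base rate stands.
Duty = ¥274,199.28 × 2% + 2,579 × ¥3.42 = ¥14,304.17.

¥14,304.17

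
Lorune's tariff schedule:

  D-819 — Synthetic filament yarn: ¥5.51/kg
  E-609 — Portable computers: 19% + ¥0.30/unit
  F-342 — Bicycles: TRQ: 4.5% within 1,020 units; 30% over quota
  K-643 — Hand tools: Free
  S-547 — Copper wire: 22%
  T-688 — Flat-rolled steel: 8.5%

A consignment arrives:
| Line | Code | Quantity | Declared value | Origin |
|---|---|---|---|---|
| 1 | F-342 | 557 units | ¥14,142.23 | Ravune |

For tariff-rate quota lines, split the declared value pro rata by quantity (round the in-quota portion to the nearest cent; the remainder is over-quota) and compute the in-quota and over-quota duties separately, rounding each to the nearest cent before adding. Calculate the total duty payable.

¥636.40

Line 1 (F-342, Ravune, 557 units, ¥14,142.23):
Code F-342 is under a tariff-rate quota (threshold 1,020 units). Quantity 557 units is within the quota, so the in-quota rate 4.5% applies to the full value.
Duty = ¥14,142.23 × 4.5% = ¥636.40.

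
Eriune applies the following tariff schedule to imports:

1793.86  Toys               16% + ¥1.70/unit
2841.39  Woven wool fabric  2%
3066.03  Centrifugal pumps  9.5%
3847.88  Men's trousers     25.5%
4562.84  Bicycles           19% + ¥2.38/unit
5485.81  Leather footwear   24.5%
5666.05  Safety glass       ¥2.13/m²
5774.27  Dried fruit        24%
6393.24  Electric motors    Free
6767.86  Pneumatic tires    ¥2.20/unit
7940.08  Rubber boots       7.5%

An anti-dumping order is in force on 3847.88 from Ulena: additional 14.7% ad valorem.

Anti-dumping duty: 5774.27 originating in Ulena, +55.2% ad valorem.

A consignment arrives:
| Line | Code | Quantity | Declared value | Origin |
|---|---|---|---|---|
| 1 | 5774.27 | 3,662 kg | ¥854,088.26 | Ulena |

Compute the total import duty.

¥676,437.90

Line 1 (5774.27, Ulena, 3,662 kg, ¥854,088.26):
Base rate for 5774.27 is 24%.
Additional duty on 5774.27 from Ulena: +55.2%. Applied ad valorem rate: 24% + 55.2% = 79.2%.
Duty = ¥854,088.26 × 79.2% = ¥676,437.90.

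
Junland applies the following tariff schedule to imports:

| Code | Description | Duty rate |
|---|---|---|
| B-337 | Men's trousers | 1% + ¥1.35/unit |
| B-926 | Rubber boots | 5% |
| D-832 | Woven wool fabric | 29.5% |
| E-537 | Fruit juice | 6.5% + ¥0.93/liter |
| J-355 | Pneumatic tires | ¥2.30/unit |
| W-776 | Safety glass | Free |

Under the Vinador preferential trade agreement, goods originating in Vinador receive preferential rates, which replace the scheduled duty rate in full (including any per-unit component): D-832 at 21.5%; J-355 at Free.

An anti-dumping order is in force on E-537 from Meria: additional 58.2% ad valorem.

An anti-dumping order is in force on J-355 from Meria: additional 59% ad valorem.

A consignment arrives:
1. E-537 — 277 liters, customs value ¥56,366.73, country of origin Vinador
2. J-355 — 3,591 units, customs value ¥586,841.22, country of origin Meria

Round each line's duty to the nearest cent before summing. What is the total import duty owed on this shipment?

¥358,417.07

Line 1 (E-537, Vinador, 277 liters, ¥56,366.73):
Base rate for E-537 is 6.5% + ¥0.93/liter.
Origin Vinador is the FTA partner but E-537 is not on the preference list; base rate stands.
The additional-duty order on E-537 targets Meria, not Vinador; it does not apply.
Duty = ¥56,366.73 × 6.5% + 277 × ¥0.93 = ¥3,921.45.
Line 2 (J-355, Meria, 3,591 units, ¥586,841.22):
Base rate for J-355 is ¥2.30/unit.
J-355 has an FTA preferential rate, but origin Meria is not Vinador; base rate stands.
Additional duty on J-355 from Meria: +59% ad valorem. Applied ad valorem rate = 59%.
Duty = ¥586,841.22 × 59% + 3,591 × ¥2.30 = ¥354,495.62.
Total = ¥3,921.45 + ¥354,495.62 = ¥358,417.07.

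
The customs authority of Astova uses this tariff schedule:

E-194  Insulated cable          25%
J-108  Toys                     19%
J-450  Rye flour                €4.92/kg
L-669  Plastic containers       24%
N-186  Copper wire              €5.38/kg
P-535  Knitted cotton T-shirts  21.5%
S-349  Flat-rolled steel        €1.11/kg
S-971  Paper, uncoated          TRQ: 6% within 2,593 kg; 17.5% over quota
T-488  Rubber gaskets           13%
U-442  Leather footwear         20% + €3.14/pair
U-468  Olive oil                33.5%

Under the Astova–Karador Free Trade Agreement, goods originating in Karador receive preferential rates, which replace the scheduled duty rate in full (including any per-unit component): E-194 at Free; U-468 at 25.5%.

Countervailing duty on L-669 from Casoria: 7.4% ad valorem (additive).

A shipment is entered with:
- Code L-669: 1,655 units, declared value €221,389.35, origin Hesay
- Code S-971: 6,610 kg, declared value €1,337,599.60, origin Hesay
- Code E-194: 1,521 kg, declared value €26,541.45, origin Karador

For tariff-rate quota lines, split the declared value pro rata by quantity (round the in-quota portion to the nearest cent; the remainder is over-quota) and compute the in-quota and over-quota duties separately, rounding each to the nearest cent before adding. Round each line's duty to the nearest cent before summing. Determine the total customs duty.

€226,870.63

Line 1 (L-669, Hesay, 1,655 units, €221,389.35):
Base rate for L-669 is 24%.
The additional-duty order on L-669 targets Casoria, not Hesay; it does not apply.
Duty = €221,389.35 × 24% = €53,133.44.
Line 2 (S-971, Hesay, 6,610 kg, €1,337,599.60):
Code S-971 is under a tariff-rate quota (threshold 2,593 kg). In-quota: 2,593 kg at 6%; over-quota: 4,017 kg at 17.5%.
Pro-rata value split: in-quota = €1,337,599.60 × 2,593/6,610 = €524,719.48; over-quota = €1,337,599.60 − €524,719.48 = €812,880.12.
In-quota duty = €524,719.48 × 6% = €31,483.17. Over-quota duty = €812,880.12 × 17.5% = €142,254.02.
Line duty = €31,483.17 + €142,254.02 = €173,737.19.
Line 3 (E-194, Karador, 1,521 kg, €26,541.45):
Base rate for E-194 is 25%.
Origin Karador qualifies under the Astova–Karador agreement and E-194 is covered: preferential rate Free applies instead.
Duty = €26,541.45 × 0% = €0.00.
Total = €53,133.44 + €173,737.19 + €0.00 = €226,870.63.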